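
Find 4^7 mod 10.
By repeated squaring mod 10: 4^{1}≡4, 4^{2}≡6, 4^{4}≡6. Then 4^{7} = 4^{4+2+1} ≡ 6 × 6 × 4 ≡ 4 mod 10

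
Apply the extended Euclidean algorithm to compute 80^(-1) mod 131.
Extended GCD: 80(-18) + 131(11) = 1. So 80^(-1) ≡ -18 ≡ 113 mod 131. Verify: 80 × 113 = 9040 ≡ 1 mod 131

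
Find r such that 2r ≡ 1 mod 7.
Since 7 is prime, by Fermat 2^(-1) ≡ 2^{5} ≡ 4 mod 7. Verify: 2 × 4 = 8 ≡ 1 mod 7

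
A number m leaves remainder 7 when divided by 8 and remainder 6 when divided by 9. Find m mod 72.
M = 8 × 9 = 72. M₁ = 9, y₁ ≡ 1 mod 8. M₂ = 8, y₂ ≡ 8 mod 9. m = 7×9×1 + 6×8×8 ≡ 15 mod 72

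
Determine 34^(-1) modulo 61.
Since 61 is prime, by Fermat 34^(-1) ≡ 34^{59} ≡ 9 mod 61. Verify: 34 × 9 = 306 ≡ 1 mod 61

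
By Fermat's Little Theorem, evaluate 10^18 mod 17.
By Fermat: 10^{16} ≡ 1 (mod 17). So 10^{18} = 10^{16} · 10^{2} ≡ 10^{2} ≡ 15 (mod 17)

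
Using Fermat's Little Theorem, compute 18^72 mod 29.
By Fermat: 18^{28} ≡ 1 (mod 29). 72 = 2×28 + 16. So 18^{72} ≡ 18^{16} ≡ 24 (mod 29)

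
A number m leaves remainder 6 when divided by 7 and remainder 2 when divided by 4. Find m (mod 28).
M = 7 × 4 = 28. M₁ = 4, y₁ ≡ 2 (mod 7). M₂ = 7, y₂ ≡ 3 (mod 4). m = 6×4×2 + 2×7×3 ≡ 6 (mod 28)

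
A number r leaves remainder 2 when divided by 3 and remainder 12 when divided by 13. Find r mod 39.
M = 3 × 13 = 39. M₁ = 13, y₁ ≡ 1 mod 3. M₂ = 3, y₂ ≡ 9 mod 13. r = 2×13×1 + 12×3×9 ≡ 38 mod 39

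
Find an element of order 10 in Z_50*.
9 has order 10 mod 50 since 9^{10} ≡ 1 mod 50 and no smaller power works.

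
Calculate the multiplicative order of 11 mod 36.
Powers of 11 mod 36: 11^1≡11, 11^2≡13, 11^3≡35, 11^4≡25, 11^5≡23, 11^6≡1. So the order of 11 is 6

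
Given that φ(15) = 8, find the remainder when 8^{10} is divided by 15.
By Euler: 8^{8} ≡ 1 mod 15 since gcd(8, 15) = 1. 10 = 1×8 + 2. So 8^{10} ≡ 8^{2} ≡ 4 mod 15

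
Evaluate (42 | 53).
(42/53) = 42^{26} mod 53 = 1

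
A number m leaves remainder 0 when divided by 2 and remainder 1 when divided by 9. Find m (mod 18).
M = 2 × 9 = 18. M₁ = 9, y₁ ≡ 1 (mod 2). M₂ = 2, y₂ ≡ 5 (mod 9). m = 0×9×1 + 1×2×5 ≡ 10 (mod 18)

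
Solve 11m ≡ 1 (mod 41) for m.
Since 41 is prime, by Fermat 11^(-1) ≡ 11^{39} ≡ 15 (mod 41). Verify: 11 × 15 = 165 ≡ 1 (mod 41)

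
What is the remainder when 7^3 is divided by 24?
7^{3} = 343 ≡ 7 (mod 24)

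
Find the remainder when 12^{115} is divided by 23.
By Fermat: 12^{22} ≡ 1 (mod 23). 115 = 5×22 + 5. So 12^{115} ≡ 12^{5} ≡ 18 (mod 23)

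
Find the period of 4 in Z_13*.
Powers of 4 mod 13: 4^1≡4, 4^2≡3, 4^3≡12, 4^4≡9, 4^5≡10, 4^6≡1. ord_13(4) = 6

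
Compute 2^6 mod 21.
By repeated squaring mod 21: 2^{1}≡2, 2^{2}≡4, 2^{4}≡16. Then 2^{6} = 2^{4+2} ≡ 16 × 4 ≡ 1 mod 21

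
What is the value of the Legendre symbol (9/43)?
(9/43) = 9^{21} mod 43 = 1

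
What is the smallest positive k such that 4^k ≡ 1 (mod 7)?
Powers of 4 mod 7: 4^1≡4, 4^2≡2, 4^3≡1. So the order of 4 is 3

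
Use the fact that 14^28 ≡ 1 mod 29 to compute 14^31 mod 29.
By Fermat: 14^{28} ≡ 1 mod 29. So 14^{31} = 14^{28} · 14^{3} ≡ 14^{3} ≡ 18 mod 29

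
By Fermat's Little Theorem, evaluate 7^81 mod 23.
By Fermat: 7^{22} ≡ 1 (mod 23). 81 = 3×22 + 15. So 7^{81} ≡ 7^{15} ≡ 14 (mod 23)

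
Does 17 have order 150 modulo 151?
17^{75} ≡ 1 (mod 151) and 75 < 150, so ord_151(17) = 75 ≠ 150 and 17 is not a primitive root.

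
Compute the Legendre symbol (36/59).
(36/59) = 36^{29} mod 59 = 1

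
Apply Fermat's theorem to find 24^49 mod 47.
By Fermat: 24^{46} ≡ 1 mod 47. So 24^{49} = 24^{46} · 24^{3} ≡ 24^{3} ≡ 6 mod 47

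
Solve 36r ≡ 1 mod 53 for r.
Since 53 is prime, by Fermat 36^(-1) ≡ 36^{51} ≡ 28 mod 53. Verify: 36 × 28 = 1008 ≡ 1 mod 53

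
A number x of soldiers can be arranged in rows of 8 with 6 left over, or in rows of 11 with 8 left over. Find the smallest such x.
M = 8 × 11 = 88. M₁ = 11, y₁ ≡ 3 (mod 8). M₂ = 8, y₂ ≡ 7 (mod 11). x = 6×11×3 + 8×8×7 ≡ 30 (mod 88)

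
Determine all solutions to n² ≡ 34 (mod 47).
The square roots of 34 mod 47 are 9 and 38. Verify: 9² = 81 ≡ 34 (mod 47)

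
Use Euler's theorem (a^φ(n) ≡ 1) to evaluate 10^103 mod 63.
By Euler: 10^{36} ≡ 1 (mod 63) since gcd(10, 63) = 1. 103 = 2×36 + 31. So 10^{103} ≡ 10^{31} ≡ 10 (mod 63)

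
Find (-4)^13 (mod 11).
Using Fermat: (-4)^{10} ≡ 1 (mod 11). 13 ≡ 3 (mod 10). So (-4)^{13} ≡ (-4)^{3} ≡ 2 (mod 11)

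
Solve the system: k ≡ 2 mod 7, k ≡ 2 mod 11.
M = 7 × 11 = 77. M₁ = 11, y₁ ≡ 2 mod 7. M₂ = 7, y₂ ≡ 8 mod 11. k = 2×11×2 + 2×7×8 ≡ 2 mod 77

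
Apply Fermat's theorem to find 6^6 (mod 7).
By Fermat's Little Theorem, 6^{6} ≡ 1 (mod 7) since 7 is prime and gcd(6, 7) = 1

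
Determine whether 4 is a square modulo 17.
By Euler's criterion: 4^{8} ≡ 1 (mod 17). Since this equals 1, 4 is a QR.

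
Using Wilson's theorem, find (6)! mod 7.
By Wilson's theorem, (6)! ≡ -1 ≡ 6 mod 7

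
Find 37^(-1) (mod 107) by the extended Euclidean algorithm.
Extended GCD: 37(-26) + 107(9) = 1. So 37^(-1) ≡ -26 ≡ 81 (mod 107). Verify: 37 × 81 = 2997 ≡ 1 (mod 107)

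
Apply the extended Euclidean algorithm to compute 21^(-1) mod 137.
Extended GCD: 21(-13) + 137(2) = 1. So 21^(-1) ≡ -13 ≡ 124 mod 137. Verify: 21 × 124 = 2604 ≡ 1 mod 137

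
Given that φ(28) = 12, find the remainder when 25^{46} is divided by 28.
By Euler: 25^{12} ≡ 1 (mod 28) since gcd(25, 28) = 1. 46 = 3×12 + 10. So 25^{46} ≡ 25^{10} ≡ 25 (mod 28)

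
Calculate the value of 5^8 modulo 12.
By repeated squaring (mod 12): 5^{1}≡5, 5^{2}≡1, 5^{4}≡1, 5^{8}≡1. So 5^{8} ≡ 1 (mod 12)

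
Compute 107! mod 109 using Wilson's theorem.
(108)! = (107)! × (108) ≡ -1 mod 109. So (107)! ≡ -1 × (108)^(-1) ≡ (-1)×(-1) = 1 mod 109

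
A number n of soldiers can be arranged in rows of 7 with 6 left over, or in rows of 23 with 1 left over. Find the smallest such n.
M = 7 × 23 = 161. M₁ = 23, y₁ ≡ 4 mod 7. M₂ = 7, y₂ ≡ 10 mod 23. n = 6×23×4 + 1×7×10 ≡ 139 mod 161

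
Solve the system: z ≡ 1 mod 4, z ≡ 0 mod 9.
M = 4 × 9 = 36. M₁ = 9, y₁ ≡ 1 mod 4. M₂ = 4, y₂ ≡ 7 mod 9. z = 1×9×1 + 0×4×7 ≡ 9 mod 36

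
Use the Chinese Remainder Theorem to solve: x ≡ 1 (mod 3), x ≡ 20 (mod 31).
M = 3 × 31 = 93. M₁ = 31, y₁ ≡ 1 (mod 3). M₂ = 3, y₂ ≡ 21 (mod 31). x = 1×31×1 + 20×3×21 ≡ 82 (mod 93)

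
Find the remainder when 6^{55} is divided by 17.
By Fermat: 6^{16} ≡ 1 mod 17. 55 = 3×16 + 7. So 6^{55} ≡ 6^{7} ≡ 14 mod 17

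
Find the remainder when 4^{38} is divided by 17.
By Fermat: 4^{16} ≡ 1 (mod 17). 38 = 2×16 + 6. So 4^{38} ≡ 4^{6} ≡ 16 (mod 17)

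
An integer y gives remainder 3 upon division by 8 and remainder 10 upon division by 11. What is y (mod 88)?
M = 8 × 11 = 88. M₁ = 11, y₁ ≡ 3 (mod 8). M₂ = 8, y₂ ≡ 7 (mod 11). y = 3×11×3 + 10×8×7 ≡ 43 (mod 88)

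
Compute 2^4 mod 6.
2^{4} = 16 ≡ 4 mod 6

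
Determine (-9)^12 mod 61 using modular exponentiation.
By repeated squaring (mod 61): (-9)^{1}≡52, (-9)^{2}≡20, (-9)^{4}≡34, (-9)^{8}≡58. Then (-9)^{12} = (-9)^{8+4} ≡ 58 × 34 ≡ 20 (mod 61)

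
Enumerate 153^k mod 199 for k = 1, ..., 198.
153^1, 153^2, ..., 153^{198} mod 199: [153, 126, 174, 155, 34, 28, 105, 145, 96, 161, 156, 187, 154, 80, 101, 130, 189, 62, 133, 51, 42, 58, 118, 144, 142, 35, 181, 32, 120, 52, 195, 184, 93, 100, 176, 63, 87, 177, 17, 14, 152, 172, 48, 180, 78, 193, 77, 40, 150, 65, 194, 31, 166, 125, 21, 29, 59, 72, 71, 117, 190, 16, 60, 26, 197, 92, 146, 50, 88, 131, 143, 188, 108, 7, 76, 86, 24, 90, 39, 196, 138, 20, 75, 132, 97, 115, 83, 162, 110, 114, 129, 36, 135, 158, 95, 8, 30, 13, 198, 46, 73, 25, 44, 165, 171, 94, 54, 103, 38, 43, 12, 45, 119, 98, 69, 10, 137, 66, 148, 157, 141, 81, 55, 57, 164, 18, 167, 79, 147, 4, 15, 106, 99, 23, 136, 112, 22, 182, 185, 47, 27, 151, 19, 121, 6, 122, 159, 49, 134, 5, 168, 33, 74, 178, 170, 140, 127, 128, 82, 9, 183, 139, 173, 2, 107, 53, 149, 111, 68, 56, 11, 91, 192, 123, 113, 175, 109, 160, 3, 61, 179, 124, 67, 102, 84, 116, 37, 89, 85, 70, 163, 64, 41, 104, 191, 169, 186, 1]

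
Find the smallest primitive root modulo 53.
g = 2. Powers: [2, 4, 8, 16, 32, 11, ...] generates all 52 non-zero residues.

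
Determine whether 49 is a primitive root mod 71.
49^{35} ≡ 1 (mod 71) and 35 < 70, so ord_71(49) = 35 ≠ 70 and 49 is not a primitive root.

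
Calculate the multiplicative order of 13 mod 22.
Powers of 13 mod 22: 13^1≡13, 13^2≡15, 13^3≡19, 13^4≡5, 13^5≡21, 13^6≡9, 13^7≡7, 13^8≡3, 13^9≡17, 13^10≡1. So the order of 13 is 10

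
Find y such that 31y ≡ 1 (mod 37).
Since 37 is prime, by Fermat 31^(-1) ≡ 31^{35} ≡ 6 (mod 37). Verify: 31 × 6 = 186 ≡ 1 (mod 37)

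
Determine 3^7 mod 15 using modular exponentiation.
By repeated squaring mod 15: 3^{1}≡3, 3^{2}≡9, 3^{4}≡6. Then 3^{7} = 3^{4+2+1} ≡ 6 × 9 × 3 ≡ 12 mod 15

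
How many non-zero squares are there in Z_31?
The squaring map on Z_31* is 2-to-1, so there are (30)/2 = 15 QRs.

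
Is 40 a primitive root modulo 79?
40^{39} ≡ 1 (mod 79) and 39 < 78, so ord_79(40) = 39 ≠ 78 and 40 is not a primitive root.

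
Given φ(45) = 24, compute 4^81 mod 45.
By Euler: 4^{24} ≡ 1 mod 45 since gcd(4, 45) = 1. 81 = 3×24 + 9. So 4^{81} ≡ 4^{9} ≡ 19 mod 45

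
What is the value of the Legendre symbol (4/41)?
(4/41) = 4^{20} mod 41 = 1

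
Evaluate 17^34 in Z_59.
By repeated squaring mod 59: 17^{1}≡17, 17^{2}≡53, 17^{4}≡36, 17^{8}≡57, 17^{16}≡4, 17^{32}≡16. Then 17^{34} = 17^{32+2} ≡ 16 × 53 ≡ 22 mod 59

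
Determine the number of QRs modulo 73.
For prime 73, there are (p-1)/2 = (73-1)/2 = 36 quadratic residues (excluding 0).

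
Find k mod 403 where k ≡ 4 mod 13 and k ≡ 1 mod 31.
M = 13 × 31 = 403. M₁ = 31, y₁ ≡ 8 mod 13. M₂ = 13, y₂ ≡ 12 mod 31. k = 4×31×8 + 1×13×12 ≡ 342 mod 403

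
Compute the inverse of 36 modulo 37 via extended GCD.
Extended GCD: 36(-1) + 37(1) = 1. So 36^(-1) ≡ -1 ≡ 36 mod 37. Verify: 36 × 36 = 1296 ≡ 1 mod 37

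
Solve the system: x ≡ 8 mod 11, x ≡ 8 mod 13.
M = 11 × 13 = 143. M₁ = 13, y₁ ≡ 6 mod 11. M₂ = 11, y₂ ≡ 6 mod 13. x = 8×13×6 + 8×11×6 ≡ 8 mod 143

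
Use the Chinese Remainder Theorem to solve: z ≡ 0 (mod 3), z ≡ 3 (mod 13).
M = 3 × 13 = 39. M₁ = 13, y₁ ≡ 1 (mod 3). M₂ = 3, y₂ ≡ 9 (mod 13). z = 0×13×1 + 3×3×9 ≡ 3 (mod 39)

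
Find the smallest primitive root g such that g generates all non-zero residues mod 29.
g = 2. Powers: [2, 4, 8, 16, 3, 6, 12, 24, 19, ...] generates all 28 non-zero residues.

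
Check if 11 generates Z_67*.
ord_67(11) divides 66. For each prime q|66: 11^{33}≡66, 11^{22}≡29, 11^{6}≡14, none ≡ 1. So 11 has order 66 and is a primitive root mod 67.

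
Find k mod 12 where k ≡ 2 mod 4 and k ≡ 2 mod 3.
M = 4 × 3 = 12. M₁ = 3, y₁ ≡ 3 mod 4. M₂ = 4, y₂ ≡ 1 mod 3. k = 2×3×3 + 2×4×1 ≡ 2 mod 12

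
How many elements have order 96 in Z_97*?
A prime p has φ(p-1) primitive roots; here φ(96) = 32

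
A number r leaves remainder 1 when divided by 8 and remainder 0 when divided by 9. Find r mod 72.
M = 8 × 9 = 72. M₁ = 9, y₁ ≡ 1 mod 8. M₂ = 8, y₂ ≡ 8 mod 9. r = 1×9×1 + 0×8×8 ≡ 9 mod 72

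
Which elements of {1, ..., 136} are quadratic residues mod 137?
Squares in Z_137*: {1, 2, 4, 7, 8, 9, 11, 14, 15, 16, 17, 18, 19, 22, 25, 28, 30, 32, 34, 36, 37, 38, 39, 44, 49, 50, 56, 59, 60, 61, 63, 64, 65, 68, 69, 72, 73, 74, 76, 77, 78, 81, 87, 88, 93, 98, 99, 100, 101, 103, 105, 107, 109, 112, 115, 118, 119, 120, 121, 122, 123, 126, 128, 129, 130, 133, 135, 136}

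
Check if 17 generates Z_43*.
17^{21} ≡ 1 mod 43 and 21 < 42, so ord_43(17) = 21 ≠ 42 and 17 is not a primitive root.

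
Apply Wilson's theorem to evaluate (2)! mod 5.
(4)! = (2)! × (3) × (4) ≡ -1 (mod 5). So (2)! ≡ -1 × [(4)(3)]^(-1) ≡ 2 (mod 5)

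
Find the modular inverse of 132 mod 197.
Since 197 is prime, by Fermat 132^(-1) ≡ 132^{195} ≡ 100 mod 197. Verify: 132 × 100 = 13200 ≡ 1 mod 197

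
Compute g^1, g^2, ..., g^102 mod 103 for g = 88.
88^1, 88^2, ..., 88^{102} mod 103: [88, 19, 24, 52, 44, 61, 12, 26, 22, 82, 6, 13, 11, 41, 3, 58, 57, 72, 53, 29, 80, 36, 78, 66, 40, 18, 39, 33, 20, 9, 71, 68, 10, 56, 87, 34, 5, 28, 95, 17, 54, 14, 99, 60, 27, 7, 101, 30, 65, 55, 102, 15, 84, 79, 51, 59, 42, 91, 77, 81, 21, 97, 90, 92, 62, 100, 45, 46, 31, 50, 74, 23, 67, 25, 37, 63, 85, 64, 70, 83, 94, 32, 35, 93, 47, 16, 69, 98, 75, 8, 86, 49, 89, 4, 43, 76, 96, 2, 73, 38, 48, 1]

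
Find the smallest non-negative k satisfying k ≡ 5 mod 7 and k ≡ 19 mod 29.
M = 7 × 29 = 203. M₁ = 29, y₁ ≡ 1 mod 7. M₂ = 7, y₂ ≡ 25 mod 29. k = 5×29×1 + 19×7×25 ≡ 19 mod 203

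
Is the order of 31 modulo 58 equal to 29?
Powers of 31 mod 58: 31^1≡31, 31^2≡33, 31^3≡37, 31^4≡45, 31^5≡3, 31^6≡35, 31^7≡41, 31^8≡53, 31^9≡19, 31^10≡9, 31^11≡47, 31^12≡7, 31^13≡43, 31^14≡57, 31^15≡27, 31^16≡25, 31^17≡21, 31^18≡13, 31^19≡55, 31^20≡23, 31^21≡17, 31^22≡5, 31^23≡39, 31^24≡49, 31^25≡11, 31^26≡51, 31^27≡15, 31^28≡1. Already 31^28≡1, so the order is 28 < 29. No, the actual order is 28.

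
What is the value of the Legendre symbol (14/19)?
(14/19) = 14^{9} mod 19 = -1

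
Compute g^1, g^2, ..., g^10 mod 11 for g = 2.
2^1, 2^2, ..., 2^{10} mod 11: [2, 4, 8, 5, 10, 9, 7, 3, 6, 1]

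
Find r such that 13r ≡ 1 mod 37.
Since 37 is prime, by Fermat 13^(-1) ≡ 13^{35} ≡ 20 mod 37. Verify: 13 × 20 = 260 ≡ 1 mod 37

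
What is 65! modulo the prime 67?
(66)! = (65)! × (66) ≡ -1 (mod 67). So (65)! ≡ -1 × (66)^(-1) ≡ (-1)×(-1) = 1 (mod 67)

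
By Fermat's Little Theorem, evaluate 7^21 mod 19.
By Fermat: 7^{18} ≡ 1 (mod 19). So 7^{21} = 7^{18} · 7^{3} ≡ 7^{3} ≡ 1 (mod 19)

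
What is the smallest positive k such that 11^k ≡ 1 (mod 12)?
Powers of 11 mod 12: 11^1≡11, 11^2≡1. Order = 2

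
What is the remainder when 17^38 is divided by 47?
By repeated squaring mod 47: 17^{1}≡17, 17^{2}≡7, 17^{4}≡2, 17^{8}≡4, 17^{16}≡16, 17^{32}≡21. Then 17^{38} = 17^{32+4+2} ≡ 21 × 2 × 7 ≡ 12 mod 47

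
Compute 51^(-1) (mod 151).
Since 151 is prime, by Fermat 51^(-1) ≡ 51^{149} ≡ 77 (mod 151). Verify: 51 × 77 = 3927 ≡ 1 (mod 151)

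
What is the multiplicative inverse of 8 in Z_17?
Since 17 is prime, by Fermat 8^(-1) ≡ 8^{15} ≡ 15 mod 17. Verify: 8 × 15 = 120 ≡ 1 mod 17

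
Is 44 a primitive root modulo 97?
44^{48} ≡ 1 (mod 97) and 48 < 96, so ord_97(44) = 48 ≠ 96 and 44 is not a primitive root.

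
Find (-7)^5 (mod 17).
By repeated squaring (mod 17): (-7)^{1}≡10, (-7)^{2}≡15, (-7)^{4}≡4. Then (-7)^{5} = (-7)^{4+1} ≡ 4 × 10 ≡ 6 (mod 17)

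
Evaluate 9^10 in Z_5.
Using Fermat: 9^{4} ≡ 1 (mod 5). 10 ≡ 2 (mod 4). So 9^{10} ≡ 9^{2} ≡ 1 (mod 5)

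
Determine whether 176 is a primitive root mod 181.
176^{30} ≡ 1 mod 181 and 30 < 180, so ord_181(176) = 30 ≠ 180 and 176 is not a primitive root.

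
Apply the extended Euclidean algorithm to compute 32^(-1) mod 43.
Extended GCD: 32(-4) + 43(3) = 1. So 32^(-1) ≡ -4 ≡ 39 mod 43. Verify: 32 × 39 = 1248 ≡ 1 mod 43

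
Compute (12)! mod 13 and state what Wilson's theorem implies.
(12)! mod 13 = 12. Since this equals -1 (mod 13), Wilson confirms 13 is prime.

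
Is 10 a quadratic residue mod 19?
By Euler's criterion: 10^{9} ≡ 18 (mod 19). Since this equals -1 (≡ 18), 10 is not a QR.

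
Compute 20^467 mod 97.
Using Fermat: 20^{96} ≡ 1 mod 97. 467 ≡ 83 mod 96. So 20^{467} ≡ 20^{83} ≡ 51 mod 97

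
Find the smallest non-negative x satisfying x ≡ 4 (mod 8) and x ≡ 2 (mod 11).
M = 8 × 11 = 88. M₁ = 11, y₁ ≡ 3 (mod 8). M₂ = 8, y₂ ≡ 7 (mod 11). x = 4×11×3 + 2×8×7 ≡ 68 (mod 88)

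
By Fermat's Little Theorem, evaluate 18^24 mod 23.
By Fermat: 18^{22} ≡ 1 (mod 23). So 18^{24} = 18^{22} · 18^{2} ≡ 18^{2} ≡ 2 (mod 23)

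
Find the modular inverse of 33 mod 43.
Since 43 is prime, by Fermat 33^(-1) ≡ 33^{41} ≡ 30 mod 43. Verify: 33 × 30 = 990 ≡ 1 mod 43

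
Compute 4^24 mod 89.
By repeated squaring (mod 89): 4^{1}≡4, 4^{2}≡16, 4^{4}≡78, 4^{8}≡32, 4^{16}≡45. Then 4^{24} = 4^{16+8} ≡ 45 × 32 ≡ 16 (mod 89)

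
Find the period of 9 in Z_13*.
Powers of 9 mod 13: 9^1≡9, 9^2≡3, 9^3≡1. So the order of 9 is 3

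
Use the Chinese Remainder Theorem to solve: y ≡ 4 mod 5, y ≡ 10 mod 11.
M = 5 × 11 = 55. M₁ = 11, y₁ ≡ 1 mod 5. M₂ = 5, y₂ ≡ 9 mod 11. y = 4×11×1 + 10×5×9 ≡ 54 mod 55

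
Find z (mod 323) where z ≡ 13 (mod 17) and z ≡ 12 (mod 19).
M = 17 × 19 = 323. M₁ = 19, y₁ ≡ 9 (mod 17). M₂ = 17, y₂ ≡ 9 (mod 19). z = 13×19×9 + 12×17×9 ≡ 183 (mod 323)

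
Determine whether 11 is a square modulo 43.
By Euler's criterion: 11^{21} ≡ 1 mod 43. Since this equals 1, 11 is a QR.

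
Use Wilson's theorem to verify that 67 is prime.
(66)! mod 67 = 66. Since this equals -1 mod 67, Wilson confirms 67 is prime.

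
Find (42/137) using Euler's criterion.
(42/137) = 42^{68} mod 137 = -1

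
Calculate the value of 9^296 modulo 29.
Using Fermat: 9^{28} ≡ 1 (mod 29). 296 ≡ 16 (mod 28). So 9^{296} ≡ 9^{16} ≡ 23 (mod 29)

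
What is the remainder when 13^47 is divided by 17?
Using Fermat: 13^{16} ≡ 1 mod 17. 47 ≡ 15 mod 16. So 13^{47} ≡ 13^{15} ≡ 4 mod 17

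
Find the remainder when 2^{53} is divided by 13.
By Fermat: 2^{12} ≡ 1 mod 13. 53 = 4×12 + 5. So 2^{53} ≡ 2^{5} ≡ 6 mod 13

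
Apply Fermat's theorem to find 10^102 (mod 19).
By Fermat: 10^{18} ≡ 1 (mod 19). 102 = 5×18 + 12. So 10^{102} ≡ 10^{12} ≡ 7 (mod 19)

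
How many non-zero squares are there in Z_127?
The squaring map on Z_127* is 2-to-1, so there are (126)/2 = 63 QRs.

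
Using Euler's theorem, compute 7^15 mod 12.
By Euler: 7^{4} ≡ 1 (mod 12) since gcd(7, 12) = 1. 15 = 3×4 + 3. So 7^{15} ≡ 7^{3} ≡ 7 (mod 12)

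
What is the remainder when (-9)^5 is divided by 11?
By repeated squaring mod 11: (-9)^{1}≡2, (-9)^{2}≡4, (-9)^{4}≡5. Then (-9)^{5} = (-9)^{4+1} ≡ 5 × 2 ≡ 10 mod 11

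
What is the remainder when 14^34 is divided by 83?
By repeated squaring mod 83: 14^{1}≡14, 14^{2}≡30, 14^{4}≡70, 14^{8}≡3, 14^{16}≡9, 14^{32}≡81. Then 14^{34} = 14^{32+2} ≡ 81 × 30 ≡ 23 mod 83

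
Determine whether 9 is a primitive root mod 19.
9^{9} ≡ 1 mod 19 and 9 < 18, so ord_19(9) = 9 ≠ 18 and 9 is not a primitive root.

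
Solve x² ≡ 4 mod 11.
The square roots of 4 mod 11 are 9 and 2. Verify: 9² = 81 ≡ 4 mod 11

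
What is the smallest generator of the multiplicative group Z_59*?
g = 2. Powers: [2, 4, 8, 16, 32, 5, 10, ...] generates all 58 non-zero residues.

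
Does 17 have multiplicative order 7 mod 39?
Powers of 17 mod 39: 17^1≡17, 17^2≡16, 17^3≡38, 17^4≡22, 17^5≡23, 17^6≡1. Already 17^6≡1, so the order is 6 < 7. No, the actual order is 6.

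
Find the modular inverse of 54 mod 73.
Since 73 is prime, by Fermat 54^(-1) ≡ 54^{71} ≡ 23 (mod 73). Verify: 54 × 23 = 1242 ≡ 1 (mod 73)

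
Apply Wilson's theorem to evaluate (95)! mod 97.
(96)! = (95)! × (96) ≡ -1 mod 97. So (95)! ≡ -1 × (96)^(-1) ≡ (-1)×(-1) = 1 mod 97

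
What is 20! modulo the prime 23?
(22)! = (20)! × (21) × (22) ≡ -1 mod 23. So (20)! ≡ -1 × [(22)(21)]^(-1) ≡ 11 mod 23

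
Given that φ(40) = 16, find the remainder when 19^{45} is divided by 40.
By Euler: 19^{16} ≡ 1 (mod 40) since gcd(19, 40) = 1. 45 = 2×16 + 13. So 19^{45} ≡ 19^{13} ≡ 19 (mod 40)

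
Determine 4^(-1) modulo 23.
Since 23 is prime, by Fermat 4^(-1) ≡ 4^{21} ≡ 6 mod 23. Verify: 4 × 6 = 24 ≡ 1 mod 23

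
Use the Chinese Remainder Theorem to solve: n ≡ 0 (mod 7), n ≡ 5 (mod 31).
M = 7 × 31 = 217. M₁ = 31, y₁ ≡ 5 (mod 7). M₂ = 7, y₂ ≡ 9 (mod 31). n = 0×31×5 + 5×7×9 ≡ 98 (mod 217)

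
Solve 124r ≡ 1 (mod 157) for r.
Since 157 is prime, by Fermat 124^(-1) ≡ 124^{155} ≡ 19 (mod 157). Verify: 124 × 19 = 2356 ≡ 1 (mod 157)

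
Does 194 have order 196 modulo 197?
ord_197(194) divides 196. For each prime q|196: 194^{98}≡196, 194^{28}≡36, none ≡ 1. So 194 has order 196 and is a primitive root mod 197.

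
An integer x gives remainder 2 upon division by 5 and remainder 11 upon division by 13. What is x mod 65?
M = 5 × 13 = 65. M₁ = 13, y₁ ≡ 2 mod 5. M₂ = 5, y₂ ≡ 8 mod 13. x = 2×13×2 + 11×5×8 ≡ 37 mod 65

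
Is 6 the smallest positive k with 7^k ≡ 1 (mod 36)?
Powers of 7 mod 36: 7^1≡7, 7^2≡13, 7^3≡19, 7^4≡25, 7^5≡31, 7^6≡1. First k with 7^k≡1 is k=6. Yes, ord_36(7) = 6.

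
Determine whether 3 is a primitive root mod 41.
3^{8} ≡ 1 (mod 41) and 8 < 40, so ord_41(3) = 8 ≠ 40 and 3 is not a primitive root.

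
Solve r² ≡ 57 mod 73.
The square roots of 57 mod 73 are 38 and 35. Verify: 38² = 1444 ≡ 57 mod 73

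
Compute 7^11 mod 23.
By repeated squaring mod 23: 7^{1}≡7, 7^{2}≡3, 7^{4}≡9, 7^{8}≡12. Then 7^{11} = 7^{8+2+1} ≡ 12 × 3 × 7 ≡ 22 mod 23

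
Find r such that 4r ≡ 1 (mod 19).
Since 19 is prime, by Fermat 4^(-1) ≡ 4^{17} ≡ 5 (mod 19). Verify: 4 × 5 = 20 ≡ 1 (mod 19)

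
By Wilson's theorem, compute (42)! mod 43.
By Wilson's theorem, (42)! ≡ -1 ≡ 42 mod 43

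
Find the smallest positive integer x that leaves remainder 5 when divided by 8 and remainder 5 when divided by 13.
M = 8 × 13 = 104. M₁ = 13, y₁ ≡ 5 mod 8. M₂ = 8, y₂ ≡ 5 mod 13. x = 5×13×5 + 5×8×5 ≡ 5 mod 104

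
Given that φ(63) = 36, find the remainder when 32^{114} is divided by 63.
By Euler: 32^{36} ≡ 1 mod 63 since gcd(32, 63) = 1. 114 = 3×36 + 6. So 32^{114} ≡ 32^{6} ≡ 1 mod 63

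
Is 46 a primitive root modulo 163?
46^{81} ≡ 1 (mod 163) and 81 < 162, so ord_163(46) = 81 ≠ 162 and 46 is not a primitive root.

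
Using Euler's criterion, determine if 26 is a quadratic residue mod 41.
By Euler's criterion: 26^{20} ≡ 40 (mod 41). Since this equals -1 (≡ 40), 26 is not a QR.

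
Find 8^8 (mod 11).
By repeated squaring (mod 11): 8^{1}≡8, 8^{2}≡9, 8^{4}≡4, 8^{8}≡5. So 8^{8} ≡ 5 (mod 11)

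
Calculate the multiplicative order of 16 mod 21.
Powers of 16 mod 21: 16^1≡16, 16^2≡4, 16^3≡1. ord_21(16) = 3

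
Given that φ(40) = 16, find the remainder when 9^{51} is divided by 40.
By Euler: 9^{16} ≡ 1 mod 40 since gcd(9, 40) = 1. 51 = 3×16 + 3. So 9^{51} ≡ 9^{3} ≡ 9 mod 40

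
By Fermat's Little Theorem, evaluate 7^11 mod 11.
By Fermat: 7^{10} ≡ 1 (mod 11). So 7^{11} = 7^{10} · 7^{1} ≡ 7^{1} ≡ 7 (mod 11)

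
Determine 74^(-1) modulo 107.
Since 107 is prime, by Fermat 74^(-1) ≡ 74^{105} ≡ 94 mod 107. Verify: 74 × 94 = 6956 ≡ 1 mod 107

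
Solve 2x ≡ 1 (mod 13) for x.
Since 13 is prime, by Fermat 2^(-1) ≡ 2^{11} ≡ 7 (mod 13). Verify: 2 × 7 = 14 ≡ 1 (mod 13)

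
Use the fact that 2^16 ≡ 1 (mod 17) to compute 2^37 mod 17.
By Fermat: 2^{16} ≡ 1 (mod 17). 37 = 2×16 + 5. So 2^{37} ≡ 2^{5} ≡ 15 (mod 17)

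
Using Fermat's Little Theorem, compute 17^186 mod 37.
By Fermat: 17^{36} ≡ 1 (mod 37). 186 ≡ 6 (mod 36). So 17^{186} ≡ 17^{6} ≡ 27 (mod 37)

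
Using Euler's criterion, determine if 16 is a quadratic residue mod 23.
By Euler's criterion: 16^{11} ≡ 1 (mod 23). Since this equals 1, 16 is a QR.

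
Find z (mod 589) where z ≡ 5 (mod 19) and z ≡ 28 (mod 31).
M = 19 × 31 = 589. M₁ = 31, y₁ ≡ 8 (mod 19). M₂ = 19, y₂ ≡ 18 (mod 31). z = 5×31×8 + 28×19×18 ≡ 214 (mod 589)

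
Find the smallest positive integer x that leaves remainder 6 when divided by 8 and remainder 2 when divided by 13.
M = 8 × 13 = 104. M₁ = 13, y₁ ≡ 5 (mod 8). M₂ = 8, y₂ ≡ 5 (mod 13). x = 6×13×5 + 2×8×5 ≡ 54 (mod 104)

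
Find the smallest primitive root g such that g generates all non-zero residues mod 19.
g = 2. Powers: [2, 4, 8, 16, 13, 7, 14, 9, ...] generates all 18 non-zero residues.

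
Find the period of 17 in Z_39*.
Powers of 17 mod 39: 17^1≡17, 17^2≡16, 17^3≡38, 17^4≡22, 17^5≡23, 17^6≡1. So the order of 17 is 6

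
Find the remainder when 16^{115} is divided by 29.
By Fermat: 16^{28} ≡ 1 (mod 29). 115 = 4×28 + 3. So 16^{115} ≡ 16^{3} ≡ 7 (mod 29)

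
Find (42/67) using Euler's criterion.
(42/67) = 42^{33} mod 67 = -1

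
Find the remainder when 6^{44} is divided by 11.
By Fermat: 6^{10} ≡ 1 (mod 11). 44 = 4×10 + 4. So 6^{44} ≡ 6^{4} ≡ 9 (mod 11)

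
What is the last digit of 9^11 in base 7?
Using Fermat: 9^{6} ≡ 1 (mod 7). 11 ≡ 5 (mod 6). So 9^{11} ≡ 9^{5} ≡ 4 (mod 7)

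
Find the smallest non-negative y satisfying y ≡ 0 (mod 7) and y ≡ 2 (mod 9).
M = 7 × 9 = 63. M₁ = 9, y₁ ≡ 4 (mod 7). M₂ = 7, y₂ ≡ 4 (mod 9). y = 0×9×4 + 2×7×4 ≡ 56 (mod 63)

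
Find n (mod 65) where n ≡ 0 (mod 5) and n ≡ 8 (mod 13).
M = 5 × 13 = 65. M₁ = 13, y₁ ≡ 2 (mod 5). M₂ = 5, y₂ ≡ 8 (mod 13). n = 0×13×2 + 8×5×8 ≡ 60 (mod 65)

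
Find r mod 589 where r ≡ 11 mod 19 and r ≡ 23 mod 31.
M = 19 × 31 = 589. M₁ = 31, y₁ ≡ 8 mod 19. M₂ = 19, y₂ ≡ 18 mod 31. r = 11×31×8 + 23×19×18 ≡ 581 mod 589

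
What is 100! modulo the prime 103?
(102)! = (100)! × (101) × (102) ≡ -1 mod 103. So (100)! ≡ -1 × [(102)(101)]^(-1) ≡ 51 mod 103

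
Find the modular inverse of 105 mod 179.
Since 179 is prime, by Fermat 105^(-1) ≡ 105^{177} ≡ 104 (mod 179). Verify: 105 × 104 = 10920 ≡ 1 (mod 179)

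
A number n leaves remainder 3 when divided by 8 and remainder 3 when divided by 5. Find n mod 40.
M = 8 × 5 = 40. M₁ = 5, y₁ ≡ 5 mod 8. M₂ = 8, y₂ ≡ 2 mod 5. n = 3×5×5 + 3×8×2 ≡ 3 mod 40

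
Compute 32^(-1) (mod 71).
Since 71 is prime, by Fermat 32^(-1) ≡ 32^{69} ≡ 20 (mod 71). Verify: 32 × 20 = 640 ≡ 1 (mod 71)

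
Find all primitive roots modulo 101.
There are φ(100) = 40 primitive roots mod 101: {2, 3, 7, 8, 11, 12, 15, 18, 26, 27, 28, 29, 34, 35, 38, 40, 42, 46, 48, 50, 51, 53, 55, 59, 61, 63, 66, 67, 72, 73, 74, 75, 83, 86, 89, 90, 93, 94, 98, 99}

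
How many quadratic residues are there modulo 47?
For prime 47, there are (p-1)/2 = (47-1)/2 = 23 quadratic residues (excluding 0).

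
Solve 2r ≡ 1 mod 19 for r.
Since 19 is prime, by Fermat 2^(-1) ≡ 2^{17} ≡ 10 mod 19. Verify: 2 × 10 = 20 ≡ 1 mod 19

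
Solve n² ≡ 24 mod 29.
The square roots of 24 mod 29 are 16 and 13. Verify: 16² = 256 ≡ 24 mod 29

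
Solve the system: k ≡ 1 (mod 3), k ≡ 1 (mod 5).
M = 3 × 5 = 15. M₁ = 5, y₁ ≡ 2 (mod 3). M₂ = 3, y₂ ≡ 2 (mod 5). k = 1×5×2 + 1×3×2 ≡ 1 (mod 15)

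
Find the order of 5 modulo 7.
Powers of 5 mod 7: 5^1≡5, 5^2≡4, 5^3≡6, 5^4≡2, 5^5≡3, 5^6≡1. ord_7(5) = 6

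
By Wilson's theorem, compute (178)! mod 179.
By Wilson's theorem, (178)! ≡ -1 ≡ 178 mod 179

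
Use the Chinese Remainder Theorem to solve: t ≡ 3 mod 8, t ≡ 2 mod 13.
M = 8 × 13 = 104. M₁ = 13, y₁ ≡ 5 mod 8. M₂ = 8, y₂ ≡ 5 mod 13. t = 3×13×5 + 2×8×5 ≡ 67 mod 104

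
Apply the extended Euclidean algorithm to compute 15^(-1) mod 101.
Extended GCD: 15(27) + 101(-4) = 1. So 15^(-1) ≡ 27 (mod 101). Verify: 15 × 27 = 405 ≡ 1 (mod 101)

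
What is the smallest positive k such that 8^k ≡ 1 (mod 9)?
Powers of 8 mod 9: 8^1≡8, 8^2≡1. ord_9(8) = 2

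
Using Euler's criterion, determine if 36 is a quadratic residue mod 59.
By Euler's criterion: 36^{29} ≡ 1 mod 59. Since this equals 1, 36 is a QR.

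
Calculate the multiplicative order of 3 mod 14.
Powers of 3 mod 14: 3^1≡3, 3^2≡9, 3^3≡13, 3^4≡11, 3^5≡5, 3^6≡1. So the order of 3 is 6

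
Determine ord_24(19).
Powers of 19 mod 24: 19^1≡19, 19^2≡1. So the order of 19 is 2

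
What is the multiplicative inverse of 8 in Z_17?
Since 17 is prime, by Fermat 8^(-1) ≡ 8^{15} ≡ 15 (mod 17). Verify: 8 × 15 = 120 ≡ 1 (mod 17)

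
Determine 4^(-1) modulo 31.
Since 31 is prime, by Fermat 4^(-1) ≡ 4^{29} ≡ 8 (mod 31). Verify: 4 × 8 = 32 ≡ 1 (mod 31)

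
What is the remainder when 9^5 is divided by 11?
By repeated squaring (mod 11): 9^{1}≡9, 9^{2}≡4, 9^{4}≡5. Then 9^{5} = 9^{4+1} ≡ 5 × 9 ≡ 1 (mod 11)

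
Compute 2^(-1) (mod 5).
Since 5 is prime, by Fermat 2^(-1) ≡ 2^{3} ≡ 3 (mod 5). Verify: 2 × 3 = 6 ≡ 1 (mod 5)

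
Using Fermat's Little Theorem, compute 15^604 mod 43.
By Fermat: 15^{42} ≡ 1 (mod 43). 604 ≡ 16 (mod 42). So 15^{604} ≡ 15^{16} ≡ 17 (mod 43)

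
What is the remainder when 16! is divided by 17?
By Wilson's theorem, (16)! ≡ -1 ≡ 16 mod 17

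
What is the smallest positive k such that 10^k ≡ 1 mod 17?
Powers of 10 mod 17: 10^1≡10, 10^2≡15, 10^3≡14, 10^4≡4, 10^5≡6, 10^6≡9, 10^7≡5, 10^8≡16, 10^9≡7, 10^10≡2, 10^11≡3, 10^12≡13, 10^13≡11, 10^14≡8, 10^15≡12, 10^16≡1. ord_17(10) = 16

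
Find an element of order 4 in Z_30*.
7 has order 4 mod 30 since 7^{4} ≡ 1 mod 30 and no smaller power works.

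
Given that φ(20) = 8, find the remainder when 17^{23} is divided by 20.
By Euler: 17^{8} ≡ 1 mod 20 since gcd(17, 20) = 1. 23 = 2×8 + 7. So 17^{23} ≡ 17^{7} ≡ 13 mod 20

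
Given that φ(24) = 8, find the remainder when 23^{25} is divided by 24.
By Euler: 23^{8} ≡ 1 (mod 24) since gcd(23, 24) = 1. 25 = 3×8 + 1. So 23^{25} ≡ 23^{1} ≡ 23 (mod 24)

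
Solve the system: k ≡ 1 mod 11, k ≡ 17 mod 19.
M = 11 × 19 = 209. M₁ = 19, y₁ ≡ 7 mod 11. M₂ = 11, y₂ ≡ 7 mod 19. k = 1×19×7 + 17×11×7 ≡ 188 mod 209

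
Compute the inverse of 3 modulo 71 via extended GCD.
Extended GCD: 3(24) + 71(-1) = 1. So 3^(-1) ≡ 24 (mod 71). Verify: 3 × 24 = 72 ≡ 1 (mod 71)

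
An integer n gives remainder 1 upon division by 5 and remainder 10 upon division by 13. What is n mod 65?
M = 5 × 13 = 65. M₁ = 13, y₁ ≡ 2 mod 5. M₂ = 5, y₂ ≡ 8 mod 13. n = 1×13×2 + 10×5×8 ≡ 36 mod 65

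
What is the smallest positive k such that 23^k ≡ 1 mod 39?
Powers of 23 mod 39: 23^1≡23, 23^2≡22, 23^3≡38, 23^4≡16, 23^5≡17, 23^6≡1. Order = 6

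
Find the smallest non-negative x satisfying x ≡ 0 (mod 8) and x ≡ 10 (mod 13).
M = 8 × 13 = 104. M₁ = 13, y₁ ≡ 5 (mod 8). M₂ = 8, y₂ ≡ 5 (mod 13). x = 0×13×5 + 10×8×5 ≡ 88 (mod 104)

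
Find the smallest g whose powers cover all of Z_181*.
g = 2. Powers: [2, 4, 8, 16, 32, 64, 128, 75, ...] generates all 180 non-zero residues.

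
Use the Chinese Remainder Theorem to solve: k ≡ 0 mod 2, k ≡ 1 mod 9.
M = 2 × 9 = 18. M₁ = 9, y₁ ≡ 1 mod 2. M₂ = 2, y₂ ≡ 5 mod 9. k = 0×9×1 + 1×2×5 ≡ 10 mod 18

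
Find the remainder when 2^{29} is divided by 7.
By Fermat: 2^{6} ≡ 1 mod 7. 29 = 4×6 + 5. So 2^{29} ≡ 2^{5} ≡ 4 mod 7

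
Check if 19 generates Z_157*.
19^{39} ≡ 1 mod 157 and 39 < 156, so ord_157(19) = 39 ≠ 156 and 19 is not a primitive root.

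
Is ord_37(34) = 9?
Powers of 34 mod 37: 34^1≡34, 34^2≡9, 34^3≡10, 34^4≡7, 34^5≡16, 34^6≡26, 34^7≡33, 34^8≡12, 34^9≡1. First k with 34^k≡1 is k=9. Yes, ord_37(34) = 9.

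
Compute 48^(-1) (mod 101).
Since 101 is prime, by Fermat 48^(-1) ≡ 48^{99} ≡ 40 (mod 101). Verify: 48 × 40 = 1920 ≡ 1 (mod 101)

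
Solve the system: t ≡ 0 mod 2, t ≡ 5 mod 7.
M = 2 × 7 = 14. M₁ = 7, y₁ ≡ 1 mod 2. M₂ = 2, y₂ ≡ 4 mod 7. t = 0×7×1 + 5×2×4 ≡ 12 mod 14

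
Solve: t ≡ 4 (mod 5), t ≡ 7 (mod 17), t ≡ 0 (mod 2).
M = 5 × 17 × 2 = 170. M₁ = 34, y₁ ≡ 4 (mod 5). M₂ = 10, y₂ ≡ 12 (mod 17). M₃ = 85, y₃ ≡ 1 (mod 2). t = 4×34×4 + 7×10×12 + 0×85×1 ≡ 24 (mod 170)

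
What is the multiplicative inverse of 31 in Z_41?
Since 41 is prime, by Fermat 31^(-1) ≡ 31^{39} ≡ 4 mod 41. Verify: 31 × 4 = 124 ≡ 1 mod 41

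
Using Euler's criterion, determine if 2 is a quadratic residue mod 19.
By Euler's criterion: 2^{9} ≡ 18 mod 19. Since this equals -1 (≡ 18), 2 is not a QR.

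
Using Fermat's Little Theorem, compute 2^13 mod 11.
By Fermat: 2^{10} ≡ 1 (mod 11). So 2^{13} = 2^{10} · 2^{3} ≡ 2^{3} ≡ 8 (mod 11)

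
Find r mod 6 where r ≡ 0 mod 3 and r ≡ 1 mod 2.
M = 3 × 2 = 6. M₁ = 2, y₁ ≡ 2 mod 3. M₂ = 3, y₂ ≡ 1 mod 2. r = 0×2×2 + 1×3×1 ≡ 3 mod 6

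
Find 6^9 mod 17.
By repeated squaring mod 17: 6^{1}≡6, 6^{2}≡2, 6^{4}≡4, 6^{8}≡16. Then 6^{9} = 6^{8+1} ≡ 16 × 6 ≡ 11 mod 17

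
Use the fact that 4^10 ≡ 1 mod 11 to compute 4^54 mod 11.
By Fermat: 4^{10} ≡ 1 mod 11. 54 = 5×10 + 4. So 4^{54} ≡ 4^{4} ≡ 3 mod 11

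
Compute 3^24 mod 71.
By repeated squaring (mod 71): 3^{1}≡3, 3^{2}≡9, 3^{4}≡10, 3^{8}≡29, 3^{16}≡60. Then 3^{24} = 3^{16+8} ≡ 60 × 29 ≡ 36 (mod 71)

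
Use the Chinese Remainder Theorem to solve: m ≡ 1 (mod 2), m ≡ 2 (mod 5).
M = 2 × 5 = 10. M₁ = 5, y₁ ≡ 1 (mod 2). M₂ = 2, y₂ ≡ 3 (mod 5). m = 1×5×1 + 2×2×3 ≡ 7 (mod 10)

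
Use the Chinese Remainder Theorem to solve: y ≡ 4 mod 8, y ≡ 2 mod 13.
M = 8 × 13 = 104. M₁ = 13, y₁ ≡ 5 mod 8. M₂ = 8, y₂ ≡ 5 mod 13. y = 4×13×5 + 2×8×5 ≡ 28 mod 104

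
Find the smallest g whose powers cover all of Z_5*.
g = 2. For each prime q|4: 2^{2}≡4, none ≡ 1, so ord_5(2) = 4 and 2 is a primitive root.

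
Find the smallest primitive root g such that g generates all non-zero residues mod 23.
g = 5. For each prime q|22: 5^{11}≡22, 5^{2}≡2, none ≡ 1, so ord_23(5) = 22 and 5 is a primitive root.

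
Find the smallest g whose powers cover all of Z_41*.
g = 6. Powers: [6, 36, 11, 25, 27, 39, 29, 10, 19, 32, ...] generates all 40 non-zero residues.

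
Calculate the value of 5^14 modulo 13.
Using Fermat: 5^{12} ≡ 1 (mod 13). 14 ≡ 2 (mod 12). So 5^{14} ≡ 5^{2} ≡ 12 (mod 13)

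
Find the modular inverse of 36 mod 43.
Since 43 is prime, by Fermat 36^(-1) ≡ 36^{41} ≡ 6 (mod 43). Verify: 36 × 6 = 216 ≡ 1 (mod 43)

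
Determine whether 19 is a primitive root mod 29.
ord_29(19) divides 28. For each prime q|28: 19^{14}≡28, 19^{4}≡24, none ≡ 1. So 19 has order 28 and is a primitive root mod 29.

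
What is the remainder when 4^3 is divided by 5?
4^{3} = 64 ≡ 4 (mod 5)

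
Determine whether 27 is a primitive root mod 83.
27^{41} ≡ 1 mod 83 and 41 < 82, so ord_83(27) = 41 ≠ 82 and 27 is not a primitive root.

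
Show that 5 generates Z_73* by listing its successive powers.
5^1, 5^2, ..., 5^{72} mod 73: [5, 25, 52, 41, 59, 3, 15, 2, 10, 50, 31, 9, 45, 6, 30, 4, 20, 27, 62, 18, 17, 12, 60, 8, 40, 54, 51, 36, 34, 24, 47, 16, 7, 35, 29, 72, 68, 48, 21, 32, 14, 70, 58, 71, 63, 23, 42, 64, 28, 67, 43, 69, 53, 46, 11, 55, 56, 61, 13, 65, 33, 19, 22, 37, 39, 49, 26, 57, 66, 38, 44, 1]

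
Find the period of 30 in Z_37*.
Powers of 30 mod 37: 30^1≡30, 30^2≡12, 30^3≡27, 30^4≡33, 30^5≡28, 30^6≡26, 30^7≡3, 30^8≡16, 30^9≡36, 30^10≡7, 30^11≡25, 30^12≡10, 30^13≡4, 30^14≡9, 30^15≡11, 30^16≡34, 30^17≡21, 30^18≡1. ord_37(30) = 18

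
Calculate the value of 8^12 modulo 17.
By repeated squaring mod 17: 8^{1}≡8, 8^{2}≡13, 8^{4}≡16, 8^{8}≡1. Then 8^{12} = 8^{8+4} ≡ 1 × 16 ≡ 16 mod 17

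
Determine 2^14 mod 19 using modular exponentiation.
By repeated squaring (mod 19): 2^{1}≡2, 2^{2}≡4, 2^{4}≡16, 2^{8}≡9. Then 2^{14} = 2^{8+4+2} ≡ 9 × 16 × 4 ≡ 6 (mod 19)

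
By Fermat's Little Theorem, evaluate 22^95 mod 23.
By Fermat: 22^{22} ≡ 1 mod 23. 95 = 4×22 + 7. So 22^{95} ≡ 22^{7} ≡ 22 mod 23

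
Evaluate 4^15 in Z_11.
Using Fermat: 4^{10} ≡ 1 mod 11. 15 ≡ 5 mod 10. So 4^{15} ≡ 4^{5} ≡ 1 mod 11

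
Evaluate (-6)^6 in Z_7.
Using Fermat: (-6)^{6} ≡ 1 mod 7. 6 ≡ 0 mod 6. So (-6)^{6} ≡ (-6)^{0} ≡ 1 mod 7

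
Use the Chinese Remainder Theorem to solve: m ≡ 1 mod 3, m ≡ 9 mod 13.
M = 3 × 13 = 39. M₁ = 13, y₁ ≡ 1 mod 3. M₂ = 3, y₂ ≡ 9 mod 13. m = 1×13×1 + 9×3×9 ≡ 22 mod 39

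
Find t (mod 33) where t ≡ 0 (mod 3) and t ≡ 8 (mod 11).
M = 3 × 11 = 33. M₁ = 11, y₁ ≡ 2 (mod 3). M₂ = 3, y₂ ≡ 4 (mod 11). t = 0×11×2 + 8×3×4 ≡ 30 (mod 33)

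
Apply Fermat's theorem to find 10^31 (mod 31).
By Fermat: 10^{30} ≡ 1 (mod 31). So 10^{31} = 10^{30} · 10^{1} ≡ 10^{1} ≡ 10 (mod 31)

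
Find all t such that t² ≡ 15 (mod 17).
The square roots of 15 mod 17 are 7 and 10. Verify: 7² = 49 ≡ 15 (mod 17)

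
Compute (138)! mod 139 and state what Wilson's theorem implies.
(138)! mod 139 = 138. Since this equals -1 (mod 139), Wilson confirms 139 is prime.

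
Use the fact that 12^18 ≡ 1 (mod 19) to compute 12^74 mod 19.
By Fermat: 12^{18} ≡ 1 (mod 19). 74 = 4×18 + 2. So 12^{74} ≡ 12^{2} ≡ 11 (mod 19)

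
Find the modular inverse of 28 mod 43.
Since 43 is prime, by Fermat 28^(-1) ≡ 28^{41} ≡ 20 mod 43. Verify: 28 × 20 = 560 ≡ 1 mod 43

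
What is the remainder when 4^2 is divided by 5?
4^{2} = 16 ≡ 1 mod 5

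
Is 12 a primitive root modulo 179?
12^{89} ≡ 1 (mod 179) and 89 < 178, so ord_179(12) = 89 ≠ 178 and 12 is not a primitive root.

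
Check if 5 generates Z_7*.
ord_7(5) divides 6. For each prime q|6: 5^{3}≡6, 5^{2}≡4, none ≡ 1. So 5 has order 6 and is a primitive root mod 7.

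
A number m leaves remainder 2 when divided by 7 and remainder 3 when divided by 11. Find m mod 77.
M = 7 × 11 = 77. M₁ = 11, y₁ ≡ 2 mod 7. M₂ = 7, y₂ ≡ 8 mod 11. m = 2×11×2 + 3×7×8 ≡ 58 mod 77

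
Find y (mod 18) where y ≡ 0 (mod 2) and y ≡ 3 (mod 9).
M = 2 × 9 = 18. M₁ = 9, y₁ ≡ 1 (mod 2). M₂ = 2, y₂ ≡ 5 (mod 9). y = 0×9×1 + 3×2×5 ≡ 12 (mod 18)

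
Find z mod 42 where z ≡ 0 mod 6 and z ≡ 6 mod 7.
M = 6 × 7 = 42. M₁ = 7, y₁ ≡ 1 mod 6. M₂ = 6, y₂ ≡ 6 mod 7. z = 0×7×1 + 6×6×6 ≡ 6 mod 42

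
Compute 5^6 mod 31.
By repeated squaring mod 31: 5^{1}≡5, 5^{2}≡25, 5^{4}≡5. Then 5^{6} = 5^{4+2} ≡ 5 × 25 ≡ 1 mod 31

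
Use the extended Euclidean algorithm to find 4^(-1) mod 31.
Extended GCD: 4(8) + 31(-1) = 1. So 4^(-1) ≡ 8 mod 31. Verify: 4 × 8 = 32 ≡ 1 mod 31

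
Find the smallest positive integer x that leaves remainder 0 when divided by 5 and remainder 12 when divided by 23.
M = 5 × 23 = 115. M₁ = 23, y₁ ≡ 2 (mod 5). M₂ = 5, y₂ ≡ 14 (mod 23). x = 0×23×2 + 12×5×14 ≡ 35 (mod 115)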